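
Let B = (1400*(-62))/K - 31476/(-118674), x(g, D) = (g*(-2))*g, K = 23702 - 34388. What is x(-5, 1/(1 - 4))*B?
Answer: -14773966300/35226399 ≈ -419.40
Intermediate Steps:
K = -10686
x(g, D) = -2*g² (x(g, D) = (-2*g)*g = -2*g²)
B = 295479326/35226399 (B = (1400*(-62))/(-10686) - 31476/(-118674) = -86800*(-1/10686) - 31476*(-1/118674) = 43400/5343 + 5246/19779 = 295479326/35226399 ≈ 8.3880)
x(-5, 1/(1 - 4))*B = -2*(-5)²*(295479326/35226399) = -2*25*(295479326/35226399) = -50*295479326/35226399 = -14773966300/35226399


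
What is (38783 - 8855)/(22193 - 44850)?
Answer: -29928/22657 ≈ -1.3209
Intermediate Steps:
(38783 - 8855)/(22193 - 44850) = 29928/(-22657) = 29928*(-1/22657) = -29928/22657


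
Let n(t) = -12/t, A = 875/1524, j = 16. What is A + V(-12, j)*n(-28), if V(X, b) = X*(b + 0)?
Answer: -871699/10668 ≈ -81.712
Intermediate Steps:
V(X, b) = X*b
A = 875/1524 (A = 875*(1/1524) = 875/1524 ≈ 0.57415)
A + V(-12, j)*n(-28) = 875/1524 + (-12*16)*(-12/(-28)) = 875/1524 - (-2304)*(-1)/28 = 875/1524 - 192*3/7 = 875/1524 - 576/7 = -871699/10668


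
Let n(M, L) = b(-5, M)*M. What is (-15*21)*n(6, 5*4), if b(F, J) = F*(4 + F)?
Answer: -9450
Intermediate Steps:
n(M, L) = 5*M (n(M, L) = (-5*(4 - 5))*M = (-5*(-1))*M = 5*M)
(-15*21)*n(6, 5*4) = (-15*21)*(5*6) = -315*30 = -9450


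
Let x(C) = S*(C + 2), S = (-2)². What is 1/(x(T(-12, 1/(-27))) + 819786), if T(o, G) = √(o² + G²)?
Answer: 298814913/244966671948106 - 27*√104977/122483335974053 ≈ 1.2197e-6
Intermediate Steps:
S = 4
T(o, G) = √(G² + o²)
x(C) = 8 + 4*C (x(C) = 4*(C + 2) = 4*(2 + C) = 8 + 4*C)
1/(x(T(-12, 1/(-27))) + 819786) = 1/((8 + 4*√((1/(-27))² + (-12)²)) + 819786) = 1/((8 + 4*√((-1/27)² + 144)) + 819786) = 1/((8 + 4*√(1/729 + 144)) + 819786) = 1/((8 + 4*√(104977/729)) + 819786) = 1/((8 + 4*(√104977/27)) + 819786) = 1/((8 + 4*√104977/27) + 819786) = 1/(819794 + 4*√104977/27)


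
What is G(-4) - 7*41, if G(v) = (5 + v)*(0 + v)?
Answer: -291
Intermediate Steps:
G(v) = v*(5 + v) (G(v) = (5 + v)*v = v*(5 + v))
G(-4) - 7*41 = -4*(5 - 4) - 7*41 = -4*1 - 287 = -4 - 287 = -291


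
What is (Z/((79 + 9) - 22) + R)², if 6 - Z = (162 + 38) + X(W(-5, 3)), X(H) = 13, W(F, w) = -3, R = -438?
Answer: 94187025/484 ≈ 1.9460e+5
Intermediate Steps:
Z = -207 (Z = 6 - ((162 + 38) + 13) = 6 - (200 + 13) = 6 - 1*213 = 6 - 213 = -207)
(Z/((79 + 9) - 22) + R)² = (-207/((79 + 9) - 22) - 438)² = (-207/(88 - 22) - 438)² = (-207/66 - 438)² = (-207*1/66 - 438)² = (-69/22 - 438)² = (-9705/22)² = 94187025/484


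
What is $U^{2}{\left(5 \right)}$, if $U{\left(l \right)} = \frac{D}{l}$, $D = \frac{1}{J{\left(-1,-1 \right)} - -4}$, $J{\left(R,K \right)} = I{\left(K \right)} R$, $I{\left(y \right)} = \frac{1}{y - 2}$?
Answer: $\frac{9}{4225} \approx 0.0021302$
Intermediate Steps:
$I{\left(y \right)} = \frac{1}{-2 + y}$
$J{\left(R,K \right)} = \frac{R}{-2 + K}$
$D = \frac{3}{13}$ ($D = \frac{1}{- \frac{1}{-2 - 1} - -4} = \frac{1}{- \frac{1}{-3} + 4} = \frac{1}{\left(-1\right) \left(- \frac{1}{3}\right) + 4} = \frac{1}{\frac{1}{3} + 4} = \frac{1}{\frac{13}{3}} = \frac{3}{13} \approx 0.23077$)
$U{\left(l \right)} = \frac{3}{13 l}$
$U^{2}{\left(5 \right)} = \left(\frac{3}{13 \cdot 5}\right)^{2} = \left(\frac{3}{13} \cdot \frac{1}{5}\right)^{2} = \left(\frac{3}{65}\right)^{2} = \frac{9}{4225}$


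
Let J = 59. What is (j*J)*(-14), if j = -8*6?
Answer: 39648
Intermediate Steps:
j = -48
(j*J)*(-14) = -48*59*(-14) = -2832*(-14) = 39648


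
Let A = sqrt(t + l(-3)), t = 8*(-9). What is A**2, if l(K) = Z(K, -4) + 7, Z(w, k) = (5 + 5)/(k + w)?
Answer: -465/7 ≈ -66.429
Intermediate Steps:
Z(w, k) = 10/(k + w)
t = -72
l(K) = 7 + 10/(-4 + K) (l(K) = 10/(-4 + K) + 7 = 7 + 10/(-4 + K))
A = I*sqrt(3255)/7 (A = sqrt(-72 + (-18 + 7*(-3))/(-4 - 3)) = sqrt(-72 + (-18 - 21)/(-7)) = sqrt(-72 - 1/7*(-39)) = sqrt(-72 + 39/7) = sqrt(-465/7) = I*sqrt(3255)/7 ≈ 8.1504*I)
A**2 = (I*sqrt(3255)/7)**2 = -465/7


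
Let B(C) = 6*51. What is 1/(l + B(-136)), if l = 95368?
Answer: 1/95674 ≈ 1.0452e-5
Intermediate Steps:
B(C) = 306
1/(l + B(-136)) = 1/(95368 + 306) = 1/95674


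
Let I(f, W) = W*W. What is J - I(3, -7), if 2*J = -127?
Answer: -225/2 ≈ -112.50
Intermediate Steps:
J = -127/2 (J = (½)*(-127) = -127/2 ≈ -63.500)
I(f, W) = W²
J - I(3, -7) = -127/2 - 1*(-7)² = -127/2 - 1*49 = -127/2 - 49 = -225/2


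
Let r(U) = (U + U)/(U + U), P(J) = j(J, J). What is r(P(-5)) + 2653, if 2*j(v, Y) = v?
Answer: 2654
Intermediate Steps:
j(v, Y) = v/2
P(J) = J/2
r(U) = 1 (r(U) = (2*U)/((2*U)) = (2*U)*(1/(2*U)) = 1)
r(P(-5)) + 2653 = 1 + 2653 = 2654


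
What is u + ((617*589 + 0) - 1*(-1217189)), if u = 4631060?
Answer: 6211662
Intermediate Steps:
u + ((617*589 + 0) - 1*(-1217189)) = 4631060 + ((617*589 + 0) - 1*(-1217189)) = 4631060 + ((363413 + 0) + 1217189) = 4631060 + (363413 + 1217189) = 4631060 + 1580602 = 6211662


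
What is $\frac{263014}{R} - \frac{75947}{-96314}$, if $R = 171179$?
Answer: $\frac{38332461909}{16486934206} \approx 2.325$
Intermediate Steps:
$\frac{263014}{R} - \frac{75947}{-96314} = \frac{263014}{171179} - \frac{75947}{-96314} = 263014 \cdot \frac{1}{171179} - - \frac{75947}{96314} = \frac{263014}{171179} + \frac{75947}{96314} = \frac{38332461909}{16486934206}$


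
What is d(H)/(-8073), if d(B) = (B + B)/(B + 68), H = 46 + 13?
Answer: -118/1025271 ≈ -0.00011509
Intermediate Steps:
H = 59
d(B) = 2*B/(68 + B) (d(B) = (2*B)/(68 + B) = 2*B/(68 + B))
d(H)/(-8073) = (2*59/(68 + 59))/(-8073) = (2*59/127)*(-1/8073) = (2*59*(1/127))*(-1/8073) = (118/127)*(-1/8073) = -118/1025271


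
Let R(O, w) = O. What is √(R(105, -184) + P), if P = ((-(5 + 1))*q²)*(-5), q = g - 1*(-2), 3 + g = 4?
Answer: 5*√15 ≈ 19.365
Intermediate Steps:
g = 1 (g = -3 + 4 = 1)
q = 3 (q = 1 - 1*(-2) = 1 + 2 = 3)
P = 270 (P = (-(5 + 1)*3²)*(-5) = (-1*6*9)*(-5) = -6*9*(-5) = -54*(-5) = 270)
√(R(105, -184) + P) = √(105 + 270) = √375 = 5*√15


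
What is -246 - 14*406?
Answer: -5930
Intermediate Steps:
-246 - 14*406 = -246 - 5684 = -5930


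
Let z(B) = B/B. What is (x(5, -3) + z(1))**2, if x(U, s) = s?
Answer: 4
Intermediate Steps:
z(B) = 1
(x(5, -3) + z(1))**2 = (-3 + 1)**2 = (-2)**2 = 4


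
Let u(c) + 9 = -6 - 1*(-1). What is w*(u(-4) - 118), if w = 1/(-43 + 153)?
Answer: -6/5 ≈ -1.2000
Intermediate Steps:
u(c) = -14 (u(c) = -9 + (-6 - 1*(-1)) = -9 + (-6 + 1) = -9 - 5 = -14)
w = 1/110 ≈ 0.0090909
w*(u(-4) - 118) = (-14 - 118)/110 = (1/110)*(-132) = -6/5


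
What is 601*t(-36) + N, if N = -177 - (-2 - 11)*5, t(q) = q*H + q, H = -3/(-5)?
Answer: -173648/5 ≈ -34730.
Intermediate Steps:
H = ⅗ (H = -3*(-⅕) = ⅗ ≈ 0.60000)
t(q) = 8*q/5 (t(q) = q*(⅗) + q = 3*q/5 + q = 8*q/5)
N = -112 (N = -177 - (-13)*5 = -177 - 1*(-65) = -177 + 65 = -112)
601*t(-36) + N = 601*((8/5)*(-36)) - 112 = 601*(-288/5) - 112 = -173088/5 - 112 = -173648/5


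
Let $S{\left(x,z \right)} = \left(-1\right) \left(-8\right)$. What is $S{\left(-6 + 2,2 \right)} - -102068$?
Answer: $102076$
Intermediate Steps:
$S{\left(x,z \right)} = 8$
$S{\left(-6 + 2,2 \right)} - -102068 = 8 - -102068 = 8 + 102068 = 102076$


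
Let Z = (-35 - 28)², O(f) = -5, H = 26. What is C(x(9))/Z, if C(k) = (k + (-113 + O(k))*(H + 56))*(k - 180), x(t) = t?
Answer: 26239/63 ≈ 416.49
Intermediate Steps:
C(k) = (-9676 + k)*(-180 + k) (C(k) = (k + (-113 - 5)*(26 + 56))*(k - 180) = (k - 118*82)*(-180 + k) = (k - 9676)*(-180 + k) = (-9676 + k)*(-180 + k))
Z = 3969 (Z = (-63)² = 3969)
C(x(9))/Z = (1741680 + 9² - 9856*9)/3969 = (1741680 + 81 - 88704)*(1/3969) = 1653057*(1/3969) = 26239/63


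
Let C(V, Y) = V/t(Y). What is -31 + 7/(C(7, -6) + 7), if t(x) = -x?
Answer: -211/7 ≈ -30.143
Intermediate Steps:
C(V, Y) = -V/Y (C(V, Y) = V/((-Y)) = V*(-1/Y) = -V/Y)
-31 + 7/(C(7, -6) + 7) = -31 + 7/(-1*7/(-6) + 7) = -31 + 7/(-1*7*(-1/6) + 7) = -31 + 7/(7/6 + 7) = -31 + 7/(49/6) = -31 + (6/49)*7 = -31 + 6/7 = -211/7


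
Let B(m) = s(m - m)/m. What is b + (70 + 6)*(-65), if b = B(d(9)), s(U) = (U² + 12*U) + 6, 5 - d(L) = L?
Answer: -9883/2 ≈ -4941.5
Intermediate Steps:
d(L) = 5 - L
s(U) = 6 + U² + 12*U
B(m) = 6/m (B(m) = (6 + (m - m)² + 12*(m - m))/m = (6 + 0² + 12*0)/m = (6 + 0 + 0)/m = 6/m)
b = -3/2 (b = 6/(5 - 1*9) = 6/(5 - 9) = 6/(-4) = 6*(-¼) = -3/2 ≈ -1.5000)
b + (70 + 6)*(-65) = -3/2 + (70 + 6)*(-65) = -3/2 + 76*(-65) = -3/2 - 4940 = -9883/2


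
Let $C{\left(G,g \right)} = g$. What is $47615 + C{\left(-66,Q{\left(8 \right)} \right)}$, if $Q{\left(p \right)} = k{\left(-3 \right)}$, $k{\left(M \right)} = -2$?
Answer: $47613$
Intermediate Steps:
$Q{\left(p \right)} = -2$
$47615 + C{\left(-66,Q{\left(8 \right)} \right)} = 47615 - 2 = 47613$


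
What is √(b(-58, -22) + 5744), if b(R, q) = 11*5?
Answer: √5799 ≈ 76.151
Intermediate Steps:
b(R, q) = 55
√(b(-58, -22) + 5744) = √(55 + 5744) = √5799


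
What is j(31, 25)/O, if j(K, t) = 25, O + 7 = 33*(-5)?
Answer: -25/172 ≈ -0.14535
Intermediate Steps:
O = -172 (O = -7 + 33*(-5) = -7 - 165 = -172)
j(31, 25)/O = 25/(-172) = 25*(-1/172) = -25/172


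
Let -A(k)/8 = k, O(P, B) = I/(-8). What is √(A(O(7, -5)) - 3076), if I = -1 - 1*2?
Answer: I*√3079 ≈ 55.489*I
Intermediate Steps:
I = -3 (I = -1 - 2 = -3)
O(P, B) = 3/8 (O(P, B) = -3/(-8) = -3*(-⅛) = 3/8)
A(k) = -8*k
√(A(O(7, -5)) - 3076) = √(-8*3/8 - 3076) = √(-3 - 3076) = √(-3079) = I*√3079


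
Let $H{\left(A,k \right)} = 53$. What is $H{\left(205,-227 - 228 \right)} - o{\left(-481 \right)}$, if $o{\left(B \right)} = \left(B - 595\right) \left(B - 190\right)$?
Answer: $-721943$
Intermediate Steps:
$o{\left(B \right)} = \left(-595 + B\right) \left(-190 + B\right)$
$H{\left(205,-227 - 228 \right)} - o{\left(-481 \right)} = 53 - \left(113050 + \left(-481\right)^{2} - -377585\right) = 53 - \left(113050 + 231361 + 377585\right) = 53 - 721996 = -721943$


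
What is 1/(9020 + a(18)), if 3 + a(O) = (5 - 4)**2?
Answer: 1/9018 ≈ 0.00011089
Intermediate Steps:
a(O) = -2 (a(O) = -3 + (5 - 4)**2 = -3 + 1**2 = -3 + 1 = -2)
1/(9020 + a(18)) = 1/(9020 - 2) = 1/9018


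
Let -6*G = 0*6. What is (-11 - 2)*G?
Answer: 0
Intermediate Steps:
G = 0 (G = -0*6 = -1/6*0 = 0)
(-11 - 2)*G = (-11 - 2)*0 = -13*0 = 0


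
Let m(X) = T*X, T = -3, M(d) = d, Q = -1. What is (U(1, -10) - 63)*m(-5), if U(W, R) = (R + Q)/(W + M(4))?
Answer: -978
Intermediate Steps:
m(X) = -3*X
U(W, R) = (-1 + R)/(4 + W) (U(W, R) = (R - 1)/(W + 4) = (-1 + R)/(4 + W))
(U(1, -10) - 63)*m(-5) = ((-1 - 10)/(4 + 1) - 63)*(-3*(-5)) = (-11/5 - 63)*15 = -326/5*15 = -978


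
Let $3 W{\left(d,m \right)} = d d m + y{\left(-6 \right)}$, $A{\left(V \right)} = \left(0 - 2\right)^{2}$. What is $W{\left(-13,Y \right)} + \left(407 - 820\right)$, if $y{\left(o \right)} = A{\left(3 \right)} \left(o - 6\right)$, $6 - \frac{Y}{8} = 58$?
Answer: $- \frac{71591}{3} \approx -23864.0$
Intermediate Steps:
$Y = -416$ ($Y = 48 - 464 = -416$)
$A{\left(V \right)} = 4$ ($A{\left(V \right)} = \left(-2\right)^{2} = 4$)
$y{\left(o \right)} = -24 + 4 o$ ($y{\left(o \right)} = 4 \left(o - 6\right) = 4 \left(-6 + o\right) = -24 + 4 o$)
$W{\left(d,m \right)} = -16 + \frac{m d^{2}}{3}$ ($W{\left(d,m \right)} = \frac{d d m + \left(-24 + 4 \left(-6\right)\right)}{3} = \frac{d^{2} m - 48}{3} = \frac{m d^{2} - 48}{3} = \frac{-48 + m d^{2}}{3} = -16 + \frac{m d^{2}}{3}$)
$W{\left(-13,Y \right)} + \left(407 - 820\right) = \left(-16 + \frac{1}{3} \left(-416\right) \left(-13\right)^{2}\right) + \left(407 - 820\right) = \left(-16 + \frac{1}{3} \left(-416\right) 169\right) + \left(407 - 820\right) = \left(-16 - \frac{70304}{3}\right) - 413 = - \frac{70352}{3} - 413 = - \frac{71591}{3}$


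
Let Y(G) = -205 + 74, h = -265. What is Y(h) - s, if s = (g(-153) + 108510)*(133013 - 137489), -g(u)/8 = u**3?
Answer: 128734799845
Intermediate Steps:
Y(G) = -131
g(u) = -8*u**3
s = -128734799976 (s = (-8*(-153)**3 + 108510)*(133013 - 137489) = (-8*(-3581577) + 108510)*(-4476) = (28652616 + 108510)*(-4476) = 28761126*(-4476) = -128734799976)
Y(h) - s = -131 - 1*(-128734799976) = -131 + 128734799976 = 128734799845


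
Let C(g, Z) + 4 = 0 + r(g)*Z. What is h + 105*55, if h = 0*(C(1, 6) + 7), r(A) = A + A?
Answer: 5775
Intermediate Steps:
r(A) = 2*A
C(g, Z) = -4 + 2*Z*g (C(g, Z) = -4 + (0 + (2*g)*Z) = -4 + (0 + 2*Z*g) = -4 + 2*Z*g)
h = 0 (h = 0*((-4 + 2*6*1) + 7) = 0*((-4 + 12) + 7) = 0*(8 + 7) = 0*15 = 0)
h + 105*55 = 0 + 105*55 = 0 + 5775 = 5775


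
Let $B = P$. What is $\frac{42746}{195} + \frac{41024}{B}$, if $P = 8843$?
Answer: $\frac{386002558}{1724385} \approx 223.85$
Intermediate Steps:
$B = 8843$
$\frac{42746}{195} + \frac{41024}{B} = \frac{42746}{195} + \frac{41024}{8843} = \frac{386002558}{1724385}$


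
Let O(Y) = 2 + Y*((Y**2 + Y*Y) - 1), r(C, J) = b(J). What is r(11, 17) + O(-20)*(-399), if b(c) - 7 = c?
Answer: 6375246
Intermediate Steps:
b(c) = 7 + c
r(C, J) = 7 + J
O(Y) = 2 + Y*(-1 + 2*Y**2) (O(Y) = 2 + Y*((Y**2 + Y**2) - 1) = 2 + Y*(2*Y**2 - 1) = 2 + Y*(-1 + 2*Y**2))
r(11, 17) + O(-20)*(-399) = (7 + 17) + (2 - 1*(-20) + 2*(-20)**3)*(-399) = 24 + (2 + 20 + 2*(-8000))*(-399) = 24 + (2 + 20 - 16000)*(-399) = 24 - 15978*(-399) = 24 + 6375222 = 6375246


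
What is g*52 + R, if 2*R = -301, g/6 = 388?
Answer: 241811/2 ≈ 1.2091e+5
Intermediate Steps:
g = 2328 (g = 6*388 = 2328)
R = -301/2 (R = (½)*(-301) = -301/2 ≈ -150.50)
g*52 + R = 2328*52 - 301/2 = 121056 - 301/2 = 241811/2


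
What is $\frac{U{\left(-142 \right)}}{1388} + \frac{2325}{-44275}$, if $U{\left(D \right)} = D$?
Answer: $- \frac{190283}{1229074} \approx -0.15482$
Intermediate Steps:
$\frac{U{\left(-142 \right)}}{1388} + \frac{2325}{-44275} = - \frac{142}{1388} + \frac{2325}{-44275} = \left(-142\right) \frac{1}{1388} + 2325 \left(- \frac{1}{44275}\right) = - \frac{71}{694} - \frac{93}{1771} = - \frac{190283}{1229074}$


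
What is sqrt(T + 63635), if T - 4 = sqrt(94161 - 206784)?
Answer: sqrt(63639 + I*sqrt(112623)) ≈ 252.27 + 0.6651*I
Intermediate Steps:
T = 4 + I*sqrt(112623) (T = 4 + sqrt(94161 - 206784) = 4 + sqrt(-112623) = 4 + I*sqrt(112623) ≈ 4.0 + 335.59*I)
sqrt(T + 63635) = sqrt((4 + I*sqrt(112623)) + 63635) = sqrt(63639 + I*sqrt(112623))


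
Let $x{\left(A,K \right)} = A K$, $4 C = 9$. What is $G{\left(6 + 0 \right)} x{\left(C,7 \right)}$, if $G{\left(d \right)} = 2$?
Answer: $\frac{63}{2} \approx 31.5$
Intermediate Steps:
$C = \frac{9}{4}$ ($C = \frac{1}{4} \cdot 9 = \frac{9}{4} \approx 2.25$)
$G{\left(6 + 0 \right)} x{\left(C,7 \right)} = 2 \cdot \frac{9}{4} \cdot 7 = 2 \cdot \frac{63}{4} = \frac{63}{2}$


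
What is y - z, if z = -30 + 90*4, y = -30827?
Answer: -31157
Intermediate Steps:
z = 330 (z = -30 + 360 = 330)
y - z = -30827 - 1*330 = -30827 - 330 = -31157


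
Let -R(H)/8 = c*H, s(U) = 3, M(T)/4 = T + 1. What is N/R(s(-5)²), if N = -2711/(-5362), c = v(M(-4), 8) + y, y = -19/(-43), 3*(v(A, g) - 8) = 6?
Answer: -116573/173342736 ≈ -0.00067250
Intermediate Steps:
M(T) = 4 + 4*T (M(T) = 4*(T + 1) = 4*(1 + T) = 4 + 4*T)
v(A, g) = 10 (v(A, g) = 8 + (⅓)*6 = 8 + 2 = 10)
y = 19/43 (y = -19*(-1/43) = 19/43 ≈ 0.44186)
c = 449/43 (c = 10 + 19/43 = 449/43 ≈ 10.442)
N = 2711/5362 (N = -2711*(-1/5362) = 2711/5362 ≈ 0.50560)
R(H) = -3592*H/43
N/R(s(-5)²) = 2711/(5362*((-3592/43*3²))) = 2711/(5362*((-3592/43*9))) = 2711/(5362*(-32328/43)) = (2711/5362)*(-43/32328) = -116573/173342736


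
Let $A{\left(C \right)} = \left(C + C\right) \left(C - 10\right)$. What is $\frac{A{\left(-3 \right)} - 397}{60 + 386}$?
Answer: $- \frac{319}{446} \approx -0.71525$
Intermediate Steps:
$A{\left(C \right)} = 2 C \left(-10 + C\right)$
$\frac{A{\left(-3 \right)} - 397}{60 + 386} = \frac{2 \left(-3\right) \left(-10 - 3\right) - 397}{60 + 386} = \frac{2 \left(-3\right) \left(-13\right) - 397}{446} = \left(78 - 397\right) \frac{1}{446} = \left(-319\right) \frac{1}{446} = - \frac{319}{446}$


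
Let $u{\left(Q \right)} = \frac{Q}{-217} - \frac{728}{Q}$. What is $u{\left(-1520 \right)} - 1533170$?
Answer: $- \frac{63212290553}{41230} \approx -1.5332 \cdot 10^{6}$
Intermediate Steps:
$u{\left(Q \right)} = - \frac{728}{Q} - \frac{Q}{217}$ ($u{\left(Q \right)} = Q \left(- \frac{1}{217}\right) - \frac{728}{Q} = - \frac{Q}{217} - \frac{728}{Q} = - \frac{728}{Q} - \frac{Q}{217}$)
$u{\left(-1520 \right)} - 1533170 = \left(- \frac{728}{-1520} - - \frac{1520}{217}\right) - 1533170 = \left(\left(-728\right) \left(- \frac{1}{1520}\right) + \frac{1520}{217}\right) - 1533170 = \left(\frac{91}{190} + \frac{1520}{217}\right) - 1533170 = \frac{308547}{41230} - 1533170 = - \frac{63212290553}{41230}$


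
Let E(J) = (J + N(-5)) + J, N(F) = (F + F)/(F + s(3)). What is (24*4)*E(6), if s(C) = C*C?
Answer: 912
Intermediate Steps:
s(C) = C²
N(F) = 2*F/(9 + F) (N(F) = (F + F)/(F + 3²) = (2*F)/(F + 9) = (2*F)/(9 + F) = 2*F/(9 + F))
E(J) = -5/2 + 2*J (E(J) = (J + 2*(-5)/(9 - 5)) + J = (J + 2*(-5)/4) + J = (J + 2*(-5)*(¼)) + J = (J - 5/2) + J = (-5/2 + J) + J = -5/2 + 2*J)
(24*4)*E(6) = (24*4)*(-5/2 + 2*6) = 96*(-5/2 + 12) = 96*(19/2) = 912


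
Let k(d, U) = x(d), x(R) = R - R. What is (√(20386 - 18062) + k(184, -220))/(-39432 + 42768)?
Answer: √581/1668 ≈ 0.014451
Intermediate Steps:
x(R) = 0
k(d, U) = 0
(√(20386 - 18062) + k(184, -220))/(-39432 + 42768) = (√(20386 - 18062) + 0)/(-39432 + 42768) = (√2324 + 0)/3336 = (2*√581 + 0)*(1/3336) = (2*√581)*(1/3336) = √581/1668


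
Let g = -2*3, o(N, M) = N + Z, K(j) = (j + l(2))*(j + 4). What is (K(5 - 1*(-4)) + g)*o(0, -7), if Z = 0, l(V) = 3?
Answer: 0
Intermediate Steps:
K(j) = (3 + j)*(4 + j) (K(j) = (j + 3)*(j + 4) = (3 + j)*(4 + j))
o(N, M) = N (o(N, M) = N + 0 = N)
g = -6
(K(5 - 1*(-4)) + g)*o(0, -7) = ((12 + (5 - 1*(-4))² + 7*(5 - 1*(-4))) - 6)*0 = ((12 + (5 + 4)² + 7*(5 + 4)) - 6)*0 = ((12 + 9² + 7*9) - 6)*0 = ((12 + 81 + 63) - 6)*0 = (156 - 6)*0 = 150*0 = 0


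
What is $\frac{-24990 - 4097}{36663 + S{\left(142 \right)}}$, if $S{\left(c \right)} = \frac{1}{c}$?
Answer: $- \frac{4130354}{5206147} \approx -0.79336$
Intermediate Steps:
$\frac{-24990 - 4097}{36663 + S{\left(142 \right)}} = \frac{-24990 - 4097}{36663 + \frac{1}{142}} = - \frac{29087}{36663 + \frac{1}{142}} = - \frac{29087}{\frac{5206147}{142}} = \left(-29087\right) \frac{142}{5206147} = - \frac{4130354}{5206147}$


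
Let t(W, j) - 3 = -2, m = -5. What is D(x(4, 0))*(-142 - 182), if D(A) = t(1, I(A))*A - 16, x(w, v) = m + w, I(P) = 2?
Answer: 5508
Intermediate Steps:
t(W, j) = 1 (t(W, j) = 3 - 2 = 1)
x(w, v) = -5 + w
D(A) = -16 + A (D(A) = 1*A - 16 = A - 16 = -16 + A)
D(x(4, 0))*(-142 - 182) = (-16 + (-5 + 4))*(-142 - 182) = (-16 - 1)*(-324) = -17*(-324) = 5508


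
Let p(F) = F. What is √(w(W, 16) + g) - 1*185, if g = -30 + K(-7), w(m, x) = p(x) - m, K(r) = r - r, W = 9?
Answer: -185 + I*√23 ≈ -185.0 + 4.7958*I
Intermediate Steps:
K(r) = 0
w(m, x) = x - m
g = -30 (g = -30 + 0 = -30)
√(w(W, 16) + g) - 1*185 = √((16 - 1*9) - 30) - 1*185 = √((16 - 9) - 30) - 185 = √(7 - 30) - 185 = √(-23) - 185 = I*√23 - 185 = -185 + I*√23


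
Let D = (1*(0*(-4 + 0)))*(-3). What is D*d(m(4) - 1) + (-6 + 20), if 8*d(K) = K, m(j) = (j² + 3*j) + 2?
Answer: 14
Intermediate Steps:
m(j) = 2 + j² + 3*j
d(K) = K/8
D = 0 (D = (1*(0*(-4)))*(-3) = (1*0)*(-3) = 0*(-3) = 0)
D*d(m(4) - 1) + (-6 + 20) = 0*(((2 + 4² + 3*4) - 1)/8) + (-6 + 20) = 0*(((2 + 16 + 12) - 1)/8) + 14 = 0*((30 - 1)/8) + 14 = 0*((⅛)*29) + 14 = 0*(29/8) + 14 = 0 + 14 = 14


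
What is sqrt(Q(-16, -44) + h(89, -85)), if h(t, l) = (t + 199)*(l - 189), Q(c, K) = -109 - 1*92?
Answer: I*sqrt(79113) ≈ 281.27*I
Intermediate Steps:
Q(c, K) = -201 (Q(c, K) = -109 - 92 = -201)
h(t, l) = (-189 + l)*(199 + t) (h(t, l) = (199 + t)*(-189 + l) = (-189 + l)*(199 + t))
sqrt(Q(-16, -44) + h(89, -85)) = sqrt(-201 + (-37611 - 189*89 + 199*(-85) - 85*89)) = sqrt(-201 + (-37611 - 16821 - 16915 - 7565)) = sqrt(-201 - 78912) = sqrt(-79113) = I*sqrt(79113)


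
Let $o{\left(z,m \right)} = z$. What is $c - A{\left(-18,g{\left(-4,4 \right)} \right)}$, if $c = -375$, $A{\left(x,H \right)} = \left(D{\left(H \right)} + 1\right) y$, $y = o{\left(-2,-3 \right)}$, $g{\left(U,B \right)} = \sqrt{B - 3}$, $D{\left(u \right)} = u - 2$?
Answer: $-375$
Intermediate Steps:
$D{\left(u \right)} = -2 + u$
$g{\left(U,B \right)} = \sqrt{-3 + B}$
$y = -2$
$A{\left(x,H \right)} = 2 - 2 H$ ($A{\left(x,H \right)} = \left(\left(-2 + H\right) + 1\right) \left(-2\right) = \left(-1 + H\right) \left(-2\right) = 2 - 2 H$)
$c - A{\left(-18,g{\left(-4,4 \right)} \right)} = -375 - \left(2 - 2 \sqrt{-3 + 4}\right) = -375 - \left(2 - 2 \sqrt{1}\right) = -375 - \left(2 - 2\right) = -375 - 0 = -375 + 0 = -375$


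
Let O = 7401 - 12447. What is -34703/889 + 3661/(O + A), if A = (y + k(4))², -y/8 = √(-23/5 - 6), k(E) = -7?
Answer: 16*(-62565011*I - 242921*√265)/(889*(112*√265 + 28377*I)) ≈ -39.678 - 0.041275*I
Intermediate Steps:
y = -8*I*√265/5 (y = -8*√(-23/5 - 6) = -8*I*√265/5 ≈ -26.046*I)
A = (-7 - 8*I*√265/5)² (A = (-8*I*√265/5 - 7)² = (-7 - 8*I*√265/5)² ≈ -629.4 + 364.65*I)
O = -5046
-34703/889 + 3661/(O + A) = -34703/889 + 3661/(-5046 + (-3147/5 + 112*I*√265/5)) = -34703*1/889 + 3661/(-28377/5 + 112*I*√265/5) = -34703/889 + 3661/(-28377/5 + 112*I*√265/5)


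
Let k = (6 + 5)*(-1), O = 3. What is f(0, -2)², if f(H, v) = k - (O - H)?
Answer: 196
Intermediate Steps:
k = -11 (k = 11*(-1) = -11)
f(H, v) = -14 + H (f(H, v) = -11 - (3 - H) = -11 + (-3 + H) = -14 + H)
f(0, -2)² = (-14 + 0)² = (-14)² = 196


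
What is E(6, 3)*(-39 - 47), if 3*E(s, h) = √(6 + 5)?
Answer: -86*√11/3 ≈ -95.077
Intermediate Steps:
E(s, h) = √11/3 (E(s, h) = √(6 + 5)/3 = √11/3)
E(6, 3)*(-39 - 47) = (√11/3)*(-39 - 47) = (√11/3)*(-86) = -86*√11/3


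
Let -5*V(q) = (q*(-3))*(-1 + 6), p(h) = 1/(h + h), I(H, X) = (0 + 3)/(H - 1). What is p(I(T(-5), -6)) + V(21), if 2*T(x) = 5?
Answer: 253/4 ≈ 63.250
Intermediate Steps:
T(x) = 5/2 (T(x) = (1/2)*5 = 5/2)
I(H, X) = 3/(-1 + H)
p(h) = 1/(2*h)
V(q) = 3*q (V(q) = -q*(-3)*(-1 + 6)/5 = -(-3*q)*5/5 = -(-3)*q = 3*q)
p(I(T(-5), -6)) + V(21) = 1/(2*((3/(-1 + 5/2)))) + 3*21 = 1/(2*((3/(3/2)))) + 63 = 1/(2*((3*(2/3)))) + 63 = (1/2)/2 + 63 = (1/2)*(1/2) + 63 = 1/4 + 63 = 253/4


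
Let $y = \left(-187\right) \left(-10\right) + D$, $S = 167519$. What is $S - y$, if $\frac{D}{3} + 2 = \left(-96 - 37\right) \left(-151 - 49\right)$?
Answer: $85855$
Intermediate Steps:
$D = 79794$ ($D = -6 + 3 \left(-96 - 37\right) \left(-151 - 49\right) = -6 + 3 \left(\left(-133\right) \left(-200\right)\right) = -6 + 3 \cdot 26600 = -6 + 79800 = 79794$)
$y = 81664$ ($y = \left(-187\right) \left(-10\right) + 79794 = 1870 + 79794 = 81664$)
$S - y = 167519 - 81664 = 85855$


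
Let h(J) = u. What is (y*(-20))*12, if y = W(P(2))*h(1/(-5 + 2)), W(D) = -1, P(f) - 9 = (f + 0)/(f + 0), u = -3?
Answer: -720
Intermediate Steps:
P(f) = 10 (P(f) = 9 + (f + 0)/(f + 0) = 9 + f/f = 9 + 1 = 10)
h(J) = -3
y = 3 (y = -1*(-3) = 3)
(y*(-20))*12 = (3*(-20))*12 = -60*12 = -720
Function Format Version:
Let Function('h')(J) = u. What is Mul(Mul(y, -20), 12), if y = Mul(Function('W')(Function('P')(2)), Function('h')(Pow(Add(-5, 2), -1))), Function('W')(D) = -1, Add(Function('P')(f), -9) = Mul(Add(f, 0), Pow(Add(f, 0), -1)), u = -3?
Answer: -720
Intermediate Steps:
Function('P')(f) = 10 (Function('P')(f) = Add(9, Mul(Add(f, 0), Pow(Add(f, 0), -1))) = Add(9, Mul(f, Pow(f, -1))) = Add(9, 1) = 10)
Function('h')(J) = -3
y = 3 (y = Mul(-1, -3) = 3)
Mul(Mul(y, -20), 12) = Mul(Mul(3, -20), 12) = Mul(-60, 12) = -720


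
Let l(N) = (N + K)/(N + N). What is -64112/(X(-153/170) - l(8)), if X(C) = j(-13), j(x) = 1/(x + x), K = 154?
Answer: 6667648/1057 ≈ 6308.1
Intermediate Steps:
l(N) = (154 + N)/(2*N) (l(N) = (N + 154)/(N + N) = (154 + N)/((2*N)) = (154 + N)*(1/(2*N)) = (154 + N)/(2*N))
j(x) = 1/(2*x)
X(C) = -1/26 (X(C) = (1/2)/(-13) = (1/2)*(-1/13) = -1/26)
-64112/(X(-153/170) - l(8)) = -64112/(-1/26 - (154 + 8)/(2*8)) = -64112/(-1/26 - 162/(2*8)) = -64112/(-1/26 - 1*81/8) = -64112/(-1/26 - 81/8) = -64112/(-1057/104) = -64112*(-104/1057) = 6667648/1057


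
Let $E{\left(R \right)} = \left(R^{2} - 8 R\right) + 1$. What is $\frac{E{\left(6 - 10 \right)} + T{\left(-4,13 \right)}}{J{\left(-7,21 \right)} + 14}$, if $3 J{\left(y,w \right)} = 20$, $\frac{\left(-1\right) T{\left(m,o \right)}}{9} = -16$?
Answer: $\frac{579}{62} \approx 9.3387$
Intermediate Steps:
$T{\left(m,o \right)} = 144$ ($T{\left(m,o \right)} = \left(-9\right) \left(-16\right) = 144$)
$J{\left(y,w \right)} = \frac{20}{3}$ ($J{\left(y,w \right)} = \frac{1}{3} \cdot 20 = \frac{20}{3}$)
$E{\left(R \right)} = 1 + R^{2} - 8 R$
$\frac{E{\left(6 - 10 \right)} + T{\left(-4,13 \right)}}{J{\left(-7,21 \right)} + 14} = \frac{\left(1 + \left(6 - 10\right)^{2} - 8 \left(6 - 10\right)\right) + 144}{\frac{20}{3} + 14} = \frac{\left(1 + \left(6 - 10\right)^{2} - 8 \left(6 - 10\right)\right) + 144}{\frac{62}{3}} = \left(\left(1 + \left(-4\right)^{2} - -32\right) + 144\right) \frac{3}{62} = \left(\left(1 + 16 + 32\right) + 144\right) \frac{3}{62} = \left(49 + 144\right) \frac{3}{62} = 193 \cdot \frac{3}{62} = \frac{579}{62}$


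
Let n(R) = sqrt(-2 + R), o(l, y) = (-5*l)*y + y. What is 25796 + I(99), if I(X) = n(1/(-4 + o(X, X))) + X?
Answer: 25895 + 3*I*sqrt(531602790)/48910 ≈ 25895.0 + 1.4142*I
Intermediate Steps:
o(l, y) = y - 5*l*y (o(l, y) = -5*l*y + y = y - 5*l*y)
I(X) = X + sqrt(-2 + 1/(-4 + X*(1 - 5*X))) (I(X) = sqrt(-2 + 1/(-4 + X*(1 - 5*X))) + X = X + sqrt(-2 + 1/(-4 + X*(1 - 5*X))))
25796 + I(99) = 25796 + (99 + sqrt((9 - 2*99*(1 - 5*99))/(-4 + 99*(1 - 5*99)))) = 25796 + (99 + sqrt((9 - 2*99*(1 - 495))/(-4 + 99*(1 - 495)))) = 25796 + (99 + sqrt((9 - 2*99*(-494))/(-4 + 99*(-494)))) = 25796 + (99 + sqrt((9 + 97812)/(-4 - 48906))) = 25796 + (99 + sqrt(97821/(-48910))) = 25796 + (99 + sqrt(-1/48910*97821)) = 25796 + (99 + sqrt(-97821/48910)) = 25796 + (99 + 3*I*sqrt(531602790)/48910) = 25895 + 3*I*sqrt(531602790)/48910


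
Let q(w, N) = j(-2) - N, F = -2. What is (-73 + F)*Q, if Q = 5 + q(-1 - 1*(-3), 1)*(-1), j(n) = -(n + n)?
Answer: -150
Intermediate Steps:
j(n) = -2*n
q(w, N) = 4 - N (q(w, N) = -2*(-2) - N = 4 - N)
Q = 2 (Q = 5 + (4 - 1*1)*(-1) = 5 + (4 - 1)*(-1) = 5 + 3*(-1) = 5 - 3 = 2)
(-73 + F)*Q = (-73 - 2)*2 = -75*2 = -150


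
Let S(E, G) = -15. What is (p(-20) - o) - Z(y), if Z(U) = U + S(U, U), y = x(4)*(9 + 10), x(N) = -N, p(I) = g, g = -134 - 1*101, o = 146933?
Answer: -147077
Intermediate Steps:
g = -235 (g = -134 - 101 = -235)
p(I) = -235
y = -76 (y = (-1*4)*(9 + 10) = -4*19 = -76)
Z(U) = -15 + U (Z(U) = U - 15 = -15 + U)
(p(-20) - o) - Z(y) = (-235 - 1*146933) - (-15 - 76) = (-235 - 146933) - 1*(-91) = -147168 + 91 = -147077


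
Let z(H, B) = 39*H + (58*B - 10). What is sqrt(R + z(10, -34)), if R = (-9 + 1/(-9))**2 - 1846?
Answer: 7*I*sqrt(5546)/9 ≈ 57.922*I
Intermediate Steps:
z(H, B) = -10 + 39*H + 58*B (z(H, B) = 39*H + (-10 + 58*B) = -10 + 39*H + 58*B)
R = -142802/81 (R = (-9 - 1/9)**2 - 1846 = (-82/9)**2 - 1846 = 6724/81 - 1846 = -142802/81 ≈ -1763.0)
sqrt(R + z(10, -34)) = sqrt(-142802/81 + (-10 + 39*10 + 58*(-34))) = sqrt(-142802/81 + (-10 + 390 - 1972)) = sqrt(-142802/81 - 1592) = sqrt(-271754/81) = 7*I*sqrt(5546)/9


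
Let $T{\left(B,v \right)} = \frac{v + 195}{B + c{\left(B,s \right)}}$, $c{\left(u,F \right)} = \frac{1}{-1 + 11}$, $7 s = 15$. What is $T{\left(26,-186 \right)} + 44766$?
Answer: $\frac{1298224}{29} \approx 44766.0$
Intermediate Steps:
$s = \frac{15}{7}$ ($s = \frac{1}{7} \cdot 15 = \frac{15}{7} \approx 2.1429$)
$c{\left(u,F \right)} = \frac{1}{10}$
$T{\left(B,v \right)} = \frac{195 + v}{\frac{1}{10} + B}$ ($T{\left(B,v \right)} = \frac{v + 195}{B + \frac{1}{10}} = \frac{195 + v}{\frac{1}{10} + B}$)
$T{\left(26,-186 \right)} + 44766 = \frac{10 \left(195 - 186\right)}{1 + 10 \cdot 26} + 44766 = 10 \frac{1}{1 + 260} \cdot 9 + 44766 = 10 \cdot \frac{1}{261} \cdot 9 + 44766 = \frac{10}{29} + 44766 = \frac{1298224}{29}$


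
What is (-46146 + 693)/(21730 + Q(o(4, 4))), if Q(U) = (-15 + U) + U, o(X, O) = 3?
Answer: -45453/21721 ≈ -2.0926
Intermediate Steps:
Q(U) = -15 + 2*U
(-46146 + 693)/(21730 + Q(o(4, 4))) = (-46146 + 693)/(21730 + (-15 + 2*3)) = -45453/(21730 + (-15 + 6)) = -45453/(21730 - 9) = -45453/21721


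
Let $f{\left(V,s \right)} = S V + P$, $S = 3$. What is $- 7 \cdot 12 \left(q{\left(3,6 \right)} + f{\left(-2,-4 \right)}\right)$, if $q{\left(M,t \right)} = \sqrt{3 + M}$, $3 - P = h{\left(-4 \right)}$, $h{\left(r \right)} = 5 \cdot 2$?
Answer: $1092 - 84 \sqrt{6} \approx 886.24$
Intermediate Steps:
$h{\left(r \right)} = 10$
$P = -7$ ($P = 3 - 10 = -7$)
$f{\left(V,s \right)} = -7 + 3 V$ ($f{\left(V,s \right)} = 3 V - 7 = -7 + 3 V$)
$- 7 \cdot 12 \left(q{\left(3,6 \right)} + f{\left(-2,-4 \right)}\right) = - 7 \cdot 12 \left(\sqrt{3 + 3} + \left(-7 + 3 \left(-2\right)\right)\right) = - 7 \cdot 12 \left(\sqrt{6} - 13\right) = - 7 \cdot 12 \left(-13 + \sqrt{6}\right) = - 7 \left(-156 + 12 \sqrt{6}\right) = 1092 - 84 \sqrt{6}$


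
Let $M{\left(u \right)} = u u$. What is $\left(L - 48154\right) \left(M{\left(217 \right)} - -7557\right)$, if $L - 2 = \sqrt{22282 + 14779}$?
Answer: $-2631314192 + 54646 \sqrt{37061} \approx -2.6208 \cdot 10^{9}$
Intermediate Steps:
$M{\left(u \right)} = u^{2}$
$L = 2 + \sqrt{37061}$ ($L = 2 + \sqrt{22282 + 14779} = 2 + \sqrt{37061} \approx 194.51$)
$\left(L - 48154\right) \left(M{\left(217 \right)} - -7557\right) = \left(\left(2 + \sqrt{37061}\right) - 48154\right) \left(217^{2} - -7557\right) = \left(-48152 + \sqrt{37061}\right) \left(47089 + \left(-6455 + 14012\right)\right) = \left(-48152 + \sqrt{37061}\right) \left(47089 + 7557\right) = \left(-48152 + \sqrt{37061}\right) 54646 = -2631314192 + 54646 \sqrt{37061}$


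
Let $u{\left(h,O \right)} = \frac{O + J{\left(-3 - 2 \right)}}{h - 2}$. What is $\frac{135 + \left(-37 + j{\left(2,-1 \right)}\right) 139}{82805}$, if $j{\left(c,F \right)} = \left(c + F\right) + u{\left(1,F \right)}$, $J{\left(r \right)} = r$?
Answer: $- \frac{807}{16561} \approx -0.048729$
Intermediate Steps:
$u{\left(h,O \right)} = \frac{-5 + O}{-2 + h}$ ($u{\left(h,O \right)} = \frac{O - 5}{h - 2} = \frac{O - 5}{-2 + h} = \frac{-5 + O}{-2 + h}$)
$j{\left(c,F \right)} = 5 + c$ ($j{\left(c,F \right)} = \left(c + F\right) + \frac{-5 + F}{-2 + 1} = \left(F + c\right) + \frac{-5 + F}{-1} = \left(F + c\right) - \left(-5 + F\right) = 5 + c$)
$\frac{135 + \left(-37 + j{\left(2,-1 \right)}\right) 139}{82805} = \frac{135 + \left(-37 + \left(5 + 2\right)\right) 139}{82805} = \left(135 + \left(-37 + 7\right) 139\right) \frac{1}{82805} = \left(135 - 4170\right) \frac{1}{82805} = \left(-4035\right) \frac{1}{82805} = - \frac{807}{16561}$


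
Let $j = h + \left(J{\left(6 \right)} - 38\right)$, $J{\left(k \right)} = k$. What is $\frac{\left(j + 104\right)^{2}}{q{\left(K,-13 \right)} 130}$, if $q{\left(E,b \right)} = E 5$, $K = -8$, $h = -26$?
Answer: $- \frac{529}{1300} \approx -0.40692$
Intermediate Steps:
$q{\left(E,b \right)} = 5 E$
$j = -58$ ($j = -26 + \left(6 - 38\right) = -26 - 32 = -58$)
$\frac{\left(j + 104\right)^{2}}{q{\left(K,-13 \right)} 130} = \frac{\left(-58 + 104\right)^{2}}{5 \left(-8\right) 130} = \frac{46^{2}}{\left(-40\right) 130} = \frac{2116}{-5200} = 2116 \left(- \frac{1}{5200}\right) = - \frac{529}{1300}$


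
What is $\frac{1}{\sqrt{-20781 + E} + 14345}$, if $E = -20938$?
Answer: $\frac{14345}{205820744} - \frac{i \sqrt{41719}}{205820744} \approx 6.9697 \cdot 10^{-5} - 9.9238 \cdot 10^{-7} i$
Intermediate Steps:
$\frac{1}{\sqrt{-20781 + E} + 14345} = \frac{1}{\sqrt{-20781 - 20938} + 14345} = \frac{1}{\sqrt{-41719} + 14345} = \frac{1}{i \sqrt{41719} + 14345} = \frac{1}{14345 + i \sqrt{41719}}$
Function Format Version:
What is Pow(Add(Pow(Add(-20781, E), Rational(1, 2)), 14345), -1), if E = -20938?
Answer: Add(Rational(14345, 205820744), Mul(Rational(-1, 205820744), I, Pow(41719, Rational(1, 2)))) ≈ Add(6.9697e-5, Mul(-9.9238e-7, I))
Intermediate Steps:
Pow(Add(Pow(Add(-20781, E), Rational(1, 2)), 14345), -1) = Pow(Add(Pow(Add(-20781, -20938), Rational(1, 2)), 14345), -1) = Pow(Add(Pow(-41719, Rational(1, 2)), 14345), -1) = Pow(Add(Mul(I, Pow(41719, Rational(1, 2))), 14345), -1) = Pow(Add(14345, Mul(I, Pow(41719, Rational(1, 2)))), -1)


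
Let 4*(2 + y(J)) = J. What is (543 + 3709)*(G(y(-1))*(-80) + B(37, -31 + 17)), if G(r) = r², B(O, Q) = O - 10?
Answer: -1607256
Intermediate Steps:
y(J) = -2 + J/4
B(O, Q) = -10 + O
(543 + 3709)*(G(y(-1))*(-80) + B(37, -31 + 17)) = (543 + 3709)*((-2 + (¼)*(-1))²*(-80) + (-10 + 37)) = 4252*((-2 - ¼)²*(-80) + 27) = 4252*((-9/4)²*(-80) + 27) = 4252*((81/16)*(-80) + 27) = 4252*(-405 + 27) = 4252*(-378) = -1607256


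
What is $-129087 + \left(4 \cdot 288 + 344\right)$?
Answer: $-127591$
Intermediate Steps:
$-129087 + \left(4 \cdot 288 + 344\right) = -129087 + \left(1152 + 344\right) = -129087 + 1496 = -127591$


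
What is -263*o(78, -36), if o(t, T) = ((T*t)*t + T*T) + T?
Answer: 57271932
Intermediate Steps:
o(t, T) = T + T² + T*t² (o(t, T) = (T*t² + T²) + T = (T² + T*t²) + T = T + T² + T*t²)
-263*o(78, -36) = -(-9468)*(1 - 36 + 78²) = -(-9468)*(1 - 36 + 6084) = -(-9468)*6049 = -263*(-217764) = 57271932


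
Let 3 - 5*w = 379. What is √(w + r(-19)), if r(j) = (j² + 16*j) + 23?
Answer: 2*√30/5 ≈ 2.1909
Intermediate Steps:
w = -376/5 (w = ⅗ - ⅕*379 = ⅗ - 379/5 = -376/5 ≈ -75.200)
r(j) = 23 + j² + 16*j
√(w + r(-19)) = √(-376/5 + (23 + (-19)² + 16*(-19))) = √(-376/5 + (23 + 361 - 304)) = √(-376/5 + 80) = √(24/5) = 2*√30/5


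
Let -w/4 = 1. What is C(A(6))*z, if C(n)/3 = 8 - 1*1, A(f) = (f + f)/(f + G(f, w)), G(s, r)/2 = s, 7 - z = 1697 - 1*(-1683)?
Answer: -70833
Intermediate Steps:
w = -4 (w = -4*1 = -4)
z = -3373 (z = 7 - (1697 - 1*(-1683)) = 7 - (1697 + 1683) = 7 - 1*3380 = 7 - 3380 = -3373)
G(s, r) = 2*s
A(f) = ⅔ (A(f) = (f + f)/(f + 2*f) = (2*f)/((3*f)) = (2*f)*(1/(3*f)) = ⅔)
C(n) = 21 (C(n) = 3*(8 - 1*1) = 3*(8 - 1) = 3*7 = 21)
C(A(6))*z = 21*(-3373) = -70833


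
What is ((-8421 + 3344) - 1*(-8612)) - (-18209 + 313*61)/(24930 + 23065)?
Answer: 169661441/47995 ≈ 3535.0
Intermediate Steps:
((-8421 + 3344) - 1*(-8612)) - (-18209 + 313*61)/(24930 + 23065) = (-5077 + 8612) - (-18209 + 19093)/47995 = 3535 - 884/47995 = 169661441/47995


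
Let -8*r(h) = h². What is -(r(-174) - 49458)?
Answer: 106485/2 ≈ 53243.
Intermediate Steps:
r(h) = -h²/8
-(r(-174) - 49458) = -(-⅛*(-174)² - 49458) = -(-⅛*30276 - 49458) = -(-7569/2 - 49458) = -1*(-106485/2) = 106485/2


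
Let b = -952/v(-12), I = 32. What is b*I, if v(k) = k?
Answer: 7616/3 ≈ 2538.7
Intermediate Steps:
b = 238/3 (b = -952/(-12) = -952*(-1/12) = 238/3 ≈ 79.333)
b*I = (238/3)*32 = 7616/3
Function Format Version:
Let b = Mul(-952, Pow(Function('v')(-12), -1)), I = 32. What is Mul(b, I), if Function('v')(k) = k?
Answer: Rational(7616, 3) ≈ 2538.7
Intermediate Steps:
b = Rational(238, 3) (b = Mul(-952, Pow(-12, -1)) = Mul(-952, Rational(-1, 12)) = Rational(238, 3) ≈ 79.333)
Mul(b, I) = Mul(Rational(238, 3), 32) = Rational(7616, 3)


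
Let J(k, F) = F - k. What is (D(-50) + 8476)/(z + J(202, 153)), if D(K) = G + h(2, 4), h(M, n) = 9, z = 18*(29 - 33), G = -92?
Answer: -763/11 ≈ -69.364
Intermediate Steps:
z = -72 (z = 18*(-4) = -72)
D(K) = -83 (D(K) = -92 + 9 = -83)
(D(-50) + 8476)/(z + J(202, 153)) = (-83 + 8476)/(-72 + (153 - 1*202)) = 8393/(-72 + (153 - 202)) = 8393/(-72 - 49) = 8393/(-121) = 8393*(-1/121) = -763/11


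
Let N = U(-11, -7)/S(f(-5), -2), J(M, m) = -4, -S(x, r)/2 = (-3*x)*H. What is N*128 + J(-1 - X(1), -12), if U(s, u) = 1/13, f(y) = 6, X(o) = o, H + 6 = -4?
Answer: -2356/585 ≈ -4.0274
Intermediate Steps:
H = -10 (H = -6 - 4 = -10)
U(s, u) = 1/13
S(x, r) = -60*x (S(x, r) = -2*(-3*x)*(-10) = -60*x)
N = -1/4680 (N = 1/(13*((-60*6))) = (1/13)/(-360) = (1/13)*(-1/360) = -1/4680 ≈ -0.00021368)
N*128 + J(-1 - X(1), -12) = -1/4680*128 - 4 = -16/585 - 4 = -2356/585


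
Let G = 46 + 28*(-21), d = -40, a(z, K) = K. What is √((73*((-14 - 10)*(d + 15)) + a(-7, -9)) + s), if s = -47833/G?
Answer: √12890144810/542 ≈ 209.47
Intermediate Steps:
G = -542 (G = 46 - 588 = -542)
s = 47833/542 (s = -47833/(-542) = -47833*(-1/542) = 47833/542 ≈ 88.253)
√((73*((-14 - 10)*(d + 15)) + a(-7, -9)) + s) = √((73*((-14 - 10)*(-40 + 15)) - 9) + 47833/542) = √((73*(-24*(-25)) - 9) + 47833/542) = √((73*600 - 9) + 47833/542) = √((43800 - 9) + 47833/542) = √(43791 + 47833/542) = √(23782555/542) = √12890144810/542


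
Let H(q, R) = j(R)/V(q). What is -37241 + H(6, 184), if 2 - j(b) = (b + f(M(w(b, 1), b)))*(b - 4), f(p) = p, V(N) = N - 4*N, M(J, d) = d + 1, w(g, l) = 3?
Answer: -301960/9 ≈ -33551.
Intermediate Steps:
M(J, d) = 1 + d
V(N) = -3*N
j(b) = 2 - (1 + 2*b)*(-4 + b) (j(b) = 2 - (b + (1 + b))*(b - 4) = 2 - (1 + 2*b)*(-4 + b))
H(q, R) = -(6 - 2*R**2 + 7*R)/(3*q) (H(q, R) = (6 - 2*R**2 + 7*R)/((-3*q)) = (6 - 2*R**2 + 7*R)*(-1/(3*q)) = -(6 - 2*R**2 + 7*R)/(3*q))
-37241 + H(6, 184) = -37241 + (1/3)*(-6 - 7*184 + 2*184**2)/6 = -37241 + (1/3)*(1/6)*(-6 - 1288 + 2*33856) = -37241 + (1/3)*(1/6)*(-6 - 1288 + 67712) = -37241 + (1/3)*(1/6)*66418 = -37241 + 33209/9 = -301960/9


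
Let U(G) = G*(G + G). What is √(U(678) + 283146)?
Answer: √1202514 ≈ 1096.6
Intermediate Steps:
U(G) = 2*G² (U(G) = G*(2*G) = 2*G²)
√(U(678) + 283146) = √(2*678² + 283146) = √(2*459684 + 283146) = √(919368 + 283146) = √1202514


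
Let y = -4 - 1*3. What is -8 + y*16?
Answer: -120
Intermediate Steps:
y = -7 (y = -4 - 3 = -7)
-8 + y*16 = -8 - 7*16 = -8 - 112 = -120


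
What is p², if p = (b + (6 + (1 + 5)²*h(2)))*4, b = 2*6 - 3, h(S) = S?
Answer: 121104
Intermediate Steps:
b = 9 (b = 12 - 3 = 9)
p = 348 (p = (9 + (6 + (1 + 5)²*2))*4 = (9 + (6 + 6²*2))*4 = (9 + (6 + 36*2))*4 = (9 + (6 + 72))*4 = (9 + 78)*4 = 87*4 = 348)
p² = 348² = 121104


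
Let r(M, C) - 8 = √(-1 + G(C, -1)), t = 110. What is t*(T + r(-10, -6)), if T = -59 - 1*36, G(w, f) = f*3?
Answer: -9570 + 220*I ≈ -9570.0 + 220.0*I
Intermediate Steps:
G(w, f) = 3*f
r(M, C) = 8 + 2*I (r(M, C) = 8 + √(-1 + 3*(-1)) = 8 + √(-1 - 3) = 8 + √(-4) = 8 + 2*I)
T = -95 (T = -59 - 36 = -95)
t*(T + r(-10, -6)) = 110*(-95 + (8 + 2*I)) = 110*(-87 + 2*I) = -9570 + 220*I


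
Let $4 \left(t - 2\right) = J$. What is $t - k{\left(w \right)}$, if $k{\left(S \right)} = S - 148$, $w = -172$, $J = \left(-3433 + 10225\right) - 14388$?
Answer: $-1577$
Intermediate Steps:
$J = -7596$ ($J = 6792 - 14388 = -7596$)
$t = -1897$ ($t = 2 + \frac{1}{4} \left(-7596\right) = 2 - 1899 = -1897$)
$k{\left(S \right)} = -148 + S$
$t - k{\left(w \right)} = -1897 - \left(-148 - 172\right) = -1897 - -320 = -1897 + 320 = -1577$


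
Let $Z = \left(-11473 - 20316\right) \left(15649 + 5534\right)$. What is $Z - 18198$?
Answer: $-673404585$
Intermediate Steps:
$Z = -673386387$ ($Z = \left(-31789\right) 21183 = -673386387$)
$Z - 18198 = -673386387 - 18198 = -673404585$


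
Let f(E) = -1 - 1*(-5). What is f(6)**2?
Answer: 16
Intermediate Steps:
f(E) = 4 (f(E) = -1 + 5 = 4)
f(6)**2 = 4**2 = 16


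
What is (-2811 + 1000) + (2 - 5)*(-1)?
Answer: -1808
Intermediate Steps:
(-2811 + 1000) + (2 - 5)*(-1) = -1811 - 3*(-1) = -1811 + 3 = -1808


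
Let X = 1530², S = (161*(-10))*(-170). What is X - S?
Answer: 2067200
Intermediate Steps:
S = 273700 (S = -1610*(-170) = 273700)
X = 2340900
X - S = 2340900 - 1*273700 = 2340900 - 273700 = 2067200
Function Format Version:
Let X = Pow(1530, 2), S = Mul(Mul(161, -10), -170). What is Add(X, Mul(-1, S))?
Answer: 2067200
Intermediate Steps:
S = 273700 (S = Mul(-1610, -170) = 273700)
X = 2340900
Add(X, Mul(-1, S)) = Add(2340900, Mul(-1, 273700)) = Add(2340900, -273700) = 2067200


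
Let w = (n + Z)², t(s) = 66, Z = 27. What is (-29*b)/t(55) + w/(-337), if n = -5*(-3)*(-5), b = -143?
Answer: 113225/2022 ≈ 55.997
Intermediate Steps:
n = -75 (n = 15*(-5) = -75)
w = 2304 (w = (-75 + 27)² = (-48)² = 2304)
(-29*b)/t(55) + w/(-337) = -29*(-143)/66 + 2304/(-337) = 4147*(1/66) + 2304*(-1/337) = 377/6 - 2304/337 = 113225/2022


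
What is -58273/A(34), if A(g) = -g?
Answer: 58273/34 ≈ 1713.9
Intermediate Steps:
-58273/A(34) = -58273/((-1*34)) = -58273/(-34) = -58273*(-1/34) = 58273/34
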